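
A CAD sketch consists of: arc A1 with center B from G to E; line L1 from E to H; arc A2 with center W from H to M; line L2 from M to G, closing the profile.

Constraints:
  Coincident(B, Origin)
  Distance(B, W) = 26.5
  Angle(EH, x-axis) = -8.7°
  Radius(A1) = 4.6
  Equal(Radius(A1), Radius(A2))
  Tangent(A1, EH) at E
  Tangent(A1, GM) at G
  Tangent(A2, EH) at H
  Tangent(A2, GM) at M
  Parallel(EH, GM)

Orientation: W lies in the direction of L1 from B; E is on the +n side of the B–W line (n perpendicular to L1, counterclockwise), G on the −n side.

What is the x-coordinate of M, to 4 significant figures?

25.50

The slot axis is L1's direction at -8.7°, so u = (cos -8.7°, sin -8.7°) = (0.9885, -0.1513) and n = (−sin -8.7°, cos -8.7°) = (0.1513, 0.9885). B is at the origin and W lies 26.5 along u from B, so W = 26.5·u = (26.20, -4.008). Tangency of A1 to both parallel lines with radius 4.6 puts E and G at B ± 4.6·n: E = (0.6958, 4.547), G = (-0.6958, -4.547). Equal radii place H and M the same way about W: H = W + 4.6·n = (26.89, 0.5387), M = W − 4.6·n = (25.50, -8.555). So M.x = 25.50.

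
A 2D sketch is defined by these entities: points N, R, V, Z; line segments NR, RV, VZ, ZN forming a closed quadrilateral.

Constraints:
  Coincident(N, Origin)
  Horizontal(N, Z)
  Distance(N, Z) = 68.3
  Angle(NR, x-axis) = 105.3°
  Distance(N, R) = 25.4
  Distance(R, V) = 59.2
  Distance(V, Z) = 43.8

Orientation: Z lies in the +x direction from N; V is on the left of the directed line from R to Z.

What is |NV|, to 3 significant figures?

64.4

N is at the origin; N and Z share the same y with |NZ| = 68.3 and Z in +x, so Z = (68.3, 0). NR runs at 105.3° with |NR| = 25.4, so R = (-6.70, 24.5). V is determined by |RV| = 59.2 and |VZ| = 43.8 together: it lies at the intersection of circle(R, 59.2) and circle(Z, 43.8). With |RZ| = 78.9, the foot of the radical line on RZ is 49.5 from R and the perpendicular offset is √(59.2² − 49.5²) = 32.5. Taking the left-of-RZ solution: V = (50.4, 40.0).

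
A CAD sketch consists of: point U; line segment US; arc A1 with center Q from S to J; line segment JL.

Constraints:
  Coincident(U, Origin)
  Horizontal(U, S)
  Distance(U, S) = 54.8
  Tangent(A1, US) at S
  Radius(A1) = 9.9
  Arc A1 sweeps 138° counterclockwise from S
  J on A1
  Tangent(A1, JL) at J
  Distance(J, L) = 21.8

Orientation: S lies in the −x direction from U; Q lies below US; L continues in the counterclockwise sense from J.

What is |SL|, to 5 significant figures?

33.253

U is at the origin; U and S share the same y with |US| = 54.8 and S on the −x side, so S = (-54.800, 0.0000). A1 meets US tangentially, so QS is at right angles to US, so Q = S + (0, -9.9) = (-54.800, -9.9000). On A1, S sits at bearing 90° from Q; a 138° counterclockwise sweep puts J at bearing 228°, so J = Q + 9.9·(cos 228°, sin 228°) = (-61.424, -17.257). A1 meets JL tangentially, so QJ is at right angles to JL, so JL runs along (−sin 228°, cos 228°); with |JL| = 21.8, L = (-45.224, -31.844). Then |SL| = |L − S| = 33.253.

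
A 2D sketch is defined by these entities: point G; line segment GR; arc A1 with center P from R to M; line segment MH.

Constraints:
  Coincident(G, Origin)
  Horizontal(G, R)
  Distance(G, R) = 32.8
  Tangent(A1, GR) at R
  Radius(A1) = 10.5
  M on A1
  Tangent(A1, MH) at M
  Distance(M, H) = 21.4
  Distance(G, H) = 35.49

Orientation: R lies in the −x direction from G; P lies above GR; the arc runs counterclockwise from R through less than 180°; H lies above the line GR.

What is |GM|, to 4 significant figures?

24.11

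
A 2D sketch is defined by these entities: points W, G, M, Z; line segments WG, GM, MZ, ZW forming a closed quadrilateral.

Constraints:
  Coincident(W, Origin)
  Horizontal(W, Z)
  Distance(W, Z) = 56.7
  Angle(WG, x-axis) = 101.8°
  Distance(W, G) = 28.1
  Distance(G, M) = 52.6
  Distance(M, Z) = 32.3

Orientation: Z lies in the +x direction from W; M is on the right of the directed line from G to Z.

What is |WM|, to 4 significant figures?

30.43

Checks: |GM| = 52.60 ✓; |MZ| = 32.30 ✓.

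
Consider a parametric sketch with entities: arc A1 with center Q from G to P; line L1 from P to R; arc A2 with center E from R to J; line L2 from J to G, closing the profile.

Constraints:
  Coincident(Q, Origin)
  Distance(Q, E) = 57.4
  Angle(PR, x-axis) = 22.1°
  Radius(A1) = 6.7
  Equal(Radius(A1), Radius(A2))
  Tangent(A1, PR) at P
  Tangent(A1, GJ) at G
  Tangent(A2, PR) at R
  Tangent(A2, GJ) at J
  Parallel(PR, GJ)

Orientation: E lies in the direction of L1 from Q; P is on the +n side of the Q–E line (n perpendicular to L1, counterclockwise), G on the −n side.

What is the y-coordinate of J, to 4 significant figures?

15.39

The slot axis is L1's direction at 22.1°, so u = (cos 22.1°, sin 22.1°) = (0.9265, 0.3762) and n = (−sin 22.1°, cos 22.1°) = (-0.3762, 0.9265). Q is at the origin and E lies 57.4 along u from Q, so E = 57.4·u = (53.18, 21.60). Tangency of A1 to both parallel lines with radius 6.7 puts P and G at Q ± 6.7·n: P = (-2.521, 6.208), G = (2.521, -6.208). Equal radii place R and J the same way about E: R = E + 6.7·n = (50.66, 27.80), J = E − 6.7·n = (55.70, 15.39). So J.y = 15.39.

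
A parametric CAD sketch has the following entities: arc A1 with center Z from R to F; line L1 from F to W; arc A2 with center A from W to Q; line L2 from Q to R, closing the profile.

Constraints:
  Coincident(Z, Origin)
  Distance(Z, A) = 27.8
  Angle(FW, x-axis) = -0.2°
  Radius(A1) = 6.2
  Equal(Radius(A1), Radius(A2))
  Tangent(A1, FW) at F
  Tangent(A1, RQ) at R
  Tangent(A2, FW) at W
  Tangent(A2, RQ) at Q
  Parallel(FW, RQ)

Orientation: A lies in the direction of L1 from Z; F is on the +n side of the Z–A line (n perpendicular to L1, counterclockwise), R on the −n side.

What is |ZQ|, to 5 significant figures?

28.483

Tangency of A1 to both parallel lines with radius 6.2 puts F and R at Z ± 6.2·n: F = (0.021642, 6.2000), R = (-0.021642, -6.2000). Equal radii place W and Q the same way about A: W = A + 6.2·n = (27.821, 6.1029), Q = A − 6.2·n = (27.778, -6.2970). Then |ZQ| = |Q − Z| = 28.483.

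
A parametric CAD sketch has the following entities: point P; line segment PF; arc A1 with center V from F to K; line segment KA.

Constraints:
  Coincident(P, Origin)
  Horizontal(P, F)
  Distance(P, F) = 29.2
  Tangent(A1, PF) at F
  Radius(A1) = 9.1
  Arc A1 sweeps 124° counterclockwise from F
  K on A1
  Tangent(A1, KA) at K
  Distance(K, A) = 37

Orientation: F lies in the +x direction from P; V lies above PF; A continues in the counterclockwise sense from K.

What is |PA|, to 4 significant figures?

47.65

On A1, F sits at bearing -90° from V; a 124° counterclockwise sweep puts K at bearing 34°, so K = V + 9.1·(cos 34°, sin 34°) = (36.74, 14.19). Since A1 is tangent to KA there, VK ⟂ KA, so KA runs along (−sin 34°, cos 34°); with |KA| = 37.0, A = (16.05, 44.86). Then |PA| = |A − P| = 47.65.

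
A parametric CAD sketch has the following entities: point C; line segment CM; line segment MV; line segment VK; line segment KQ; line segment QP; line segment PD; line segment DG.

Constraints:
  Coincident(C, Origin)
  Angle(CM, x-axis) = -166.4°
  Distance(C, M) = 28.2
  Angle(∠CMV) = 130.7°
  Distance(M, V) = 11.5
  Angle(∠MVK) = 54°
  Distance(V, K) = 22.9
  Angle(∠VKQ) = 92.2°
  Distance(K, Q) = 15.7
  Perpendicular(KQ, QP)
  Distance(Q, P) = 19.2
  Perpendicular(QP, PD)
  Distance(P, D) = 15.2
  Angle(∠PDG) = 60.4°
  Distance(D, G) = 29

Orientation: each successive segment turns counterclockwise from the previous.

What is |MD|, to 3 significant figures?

8.62

KQ is perpendicular to QP, so QP runs at -173°; with |QP| = 19.2, P = (-30.9, 0.0271). QP ⟂ PD, so PD runs at -83.3°; with |PD| = 15.2, D = (-29.2, -15.1). Then |MD| = |D − M| = 8.62.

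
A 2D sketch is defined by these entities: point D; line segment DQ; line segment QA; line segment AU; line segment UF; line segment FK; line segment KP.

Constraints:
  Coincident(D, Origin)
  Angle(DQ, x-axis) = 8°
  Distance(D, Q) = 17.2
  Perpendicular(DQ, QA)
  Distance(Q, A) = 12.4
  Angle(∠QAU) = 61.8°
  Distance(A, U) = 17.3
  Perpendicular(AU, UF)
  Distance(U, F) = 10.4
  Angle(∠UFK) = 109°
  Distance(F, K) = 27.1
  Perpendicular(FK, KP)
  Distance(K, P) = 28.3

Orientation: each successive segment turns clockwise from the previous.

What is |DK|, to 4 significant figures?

33.62

D is at the origin; DQ runs at 8.0° with length 17.2, so Q = (17.03, 2.394). DQ ⟂ QA, so QA runs at -82.00°; with |QA| = 12.4, A = (18.76, -9.886). ∠QAU = 61.8° gives AU at 159.8° from the x-axis; with |AU| = 17.3, U = (2.522, -3.912). AU ⟂ UF, so UF runs at 69.80°; with |UF| = 10.4, F = (6.114, 5.848). ∠UFK = 109.0° gives FK at -1.200° from the x-axis; with |FK| = 27.1, K = (33.21, 5.281). Then |DK| = |K − D| = 33.62.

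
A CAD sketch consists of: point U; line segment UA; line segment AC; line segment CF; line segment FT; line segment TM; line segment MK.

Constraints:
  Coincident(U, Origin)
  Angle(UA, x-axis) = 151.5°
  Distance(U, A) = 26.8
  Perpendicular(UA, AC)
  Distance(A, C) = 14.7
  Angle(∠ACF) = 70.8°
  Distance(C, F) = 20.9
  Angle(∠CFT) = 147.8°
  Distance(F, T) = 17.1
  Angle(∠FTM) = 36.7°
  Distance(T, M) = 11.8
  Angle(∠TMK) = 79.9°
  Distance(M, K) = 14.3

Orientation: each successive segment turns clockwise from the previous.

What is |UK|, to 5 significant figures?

10.594

U is at the origin; UA runs at 151.5° with length 26.8, so A = (-23.552, 12.788). UA is perpendicular to AC, so AC runs at 61.500°; with |AC| = 14.7, C = (-16.538, 25.706). ∠ACF = 70.8° gives CF at -47.700° from the x-axis; with |CF| = 20.9, F = (-2.4721, 10.248). ∠CFT = 147.8° gives FT at -79.900° from the x-axis; with |FT| = 17.1, T = (0.52667, -6.5868). ∠FTM = 36.7° gives TM at 136.80° from the x-axis; with |TM| = 11.8, M = (-8.0752, 1.4908). ∠TMK = 79.9° gives MK at 36.700° from the x-axis; with |MK| = 14.3, K = (3.3902, 10.037). Then |UK| = |K − U| = 10.594.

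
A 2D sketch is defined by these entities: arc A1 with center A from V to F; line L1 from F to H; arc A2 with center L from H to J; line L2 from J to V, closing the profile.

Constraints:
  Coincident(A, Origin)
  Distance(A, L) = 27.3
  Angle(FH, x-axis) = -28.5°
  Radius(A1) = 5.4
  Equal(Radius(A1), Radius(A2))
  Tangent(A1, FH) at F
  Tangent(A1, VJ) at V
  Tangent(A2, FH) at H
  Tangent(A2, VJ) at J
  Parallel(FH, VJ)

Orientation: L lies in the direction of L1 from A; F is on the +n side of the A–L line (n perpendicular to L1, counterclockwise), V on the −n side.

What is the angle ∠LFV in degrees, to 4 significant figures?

78.81°

A is at the origin and L lies 27.3 along u from A, so L = 27.3·u = (23.99, -13.03). Tangency of A1 to both parallel lines with radius 5.4 puts F and V at A ± 5.4·n: F = (2.577, 4.746), V = (-2.577, -4.746). Then cos ∠LFV = FL·FV / (|FL||FV|), giving 78.81°.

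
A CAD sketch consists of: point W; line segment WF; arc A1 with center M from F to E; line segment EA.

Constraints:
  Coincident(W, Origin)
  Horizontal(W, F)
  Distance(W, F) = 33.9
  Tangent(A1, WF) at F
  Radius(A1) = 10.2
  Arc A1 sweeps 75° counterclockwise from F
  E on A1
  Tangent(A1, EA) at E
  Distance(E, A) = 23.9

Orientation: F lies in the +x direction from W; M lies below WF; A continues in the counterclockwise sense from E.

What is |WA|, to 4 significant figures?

35.47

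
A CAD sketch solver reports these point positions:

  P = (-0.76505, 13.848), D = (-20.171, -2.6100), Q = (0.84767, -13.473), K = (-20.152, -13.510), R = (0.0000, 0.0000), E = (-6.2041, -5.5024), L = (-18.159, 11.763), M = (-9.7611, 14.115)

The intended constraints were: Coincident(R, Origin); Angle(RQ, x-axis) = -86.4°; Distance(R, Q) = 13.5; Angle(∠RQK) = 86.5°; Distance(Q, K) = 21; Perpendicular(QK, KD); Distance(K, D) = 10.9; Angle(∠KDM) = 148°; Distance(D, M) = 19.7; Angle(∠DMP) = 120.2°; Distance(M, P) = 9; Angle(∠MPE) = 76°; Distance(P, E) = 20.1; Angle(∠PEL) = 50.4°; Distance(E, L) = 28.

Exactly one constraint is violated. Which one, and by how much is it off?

Distance(E, L) = 28 — off by 7.00.

R = (0.00, 0.00) ✓; RQ at -86.40° ✓; |RQ| = 13.50 ✓; ∠RQK = 86.50° ✓; |QK| = 21.00 ✓; ∠(QK, KD) = 90.00° ✓; |KD| = 10.90 ✓; ∠KDM = 148.0° ✓; |DM| = 19.70 ✓; ∠DMP = 120.2° ✓; |MP| = 9.000 ✓; ∠MPE = 76.00° ✓; |PE| = 20.10 ✓; ∠PEL = 50.40° ✓; |EL| = 21.00 ✗.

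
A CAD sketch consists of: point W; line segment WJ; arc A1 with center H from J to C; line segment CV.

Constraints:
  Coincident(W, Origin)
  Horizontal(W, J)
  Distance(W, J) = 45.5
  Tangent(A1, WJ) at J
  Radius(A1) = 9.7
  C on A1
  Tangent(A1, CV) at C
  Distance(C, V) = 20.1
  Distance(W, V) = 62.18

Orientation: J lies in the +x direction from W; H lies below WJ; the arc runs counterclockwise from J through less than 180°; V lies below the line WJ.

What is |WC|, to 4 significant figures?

42.70

W is at the origin; W and J share the same y with |WJ| = 45.5 and J on the +x side, so J = (45.50, 0.000). Tangency of A1 to WJ means the radius HJ is perpendicular to WJ, so H = J + (0, -9.7) = (45.50, -9.700). Since HC ⟂ CV (tangency), |HV| = √(9.7² + 20.1²) = 22.32 regardless of where C sits on A1. So V lies on both circle(W, 62.18) and circle(H, 22.32); the below-WJ intersection is V = (54.36, -30.18). C is the foot of the tangent from V: C = (39.16, -17.04).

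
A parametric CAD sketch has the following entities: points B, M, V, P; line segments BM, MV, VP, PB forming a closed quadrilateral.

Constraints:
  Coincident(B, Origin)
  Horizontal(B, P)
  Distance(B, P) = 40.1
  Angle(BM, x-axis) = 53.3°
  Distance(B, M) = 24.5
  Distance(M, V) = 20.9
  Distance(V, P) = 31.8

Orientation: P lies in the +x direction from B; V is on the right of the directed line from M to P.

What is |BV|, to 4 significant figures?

8.306

Checks: |MV| = 20.90 ✓; |VP| = 31.80 ✓.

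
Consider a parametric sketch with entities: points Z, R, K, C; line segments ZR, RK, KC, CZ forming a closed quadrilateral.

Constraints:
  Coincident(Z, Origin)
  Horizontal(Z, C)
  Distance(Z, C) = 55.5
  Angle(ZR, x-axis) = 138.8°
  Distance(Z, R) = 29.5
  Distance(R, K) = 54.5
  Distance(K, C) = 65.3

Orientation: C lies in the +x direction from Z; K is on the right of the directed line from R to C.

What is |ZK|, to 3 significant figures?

31.2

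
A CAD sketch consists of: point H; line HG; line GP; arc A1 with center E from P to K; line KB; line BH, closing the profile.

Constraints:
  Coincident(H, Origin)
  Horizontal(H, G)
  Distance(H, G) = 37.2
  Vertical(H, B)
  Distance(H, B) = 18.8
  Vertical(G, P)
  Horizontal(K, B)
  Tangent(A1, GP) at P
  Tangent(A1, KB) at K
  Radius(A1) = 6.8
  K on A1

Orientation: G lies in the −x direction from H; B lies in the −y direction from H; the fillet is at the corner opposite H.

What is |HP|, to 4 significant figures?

39.09

H is at the origin; H and G share the same y with |HG| = 37.2 and G on the −x side, so G = (-37.20, 0.000). HB is vertical with |HB| = 18.8 and B on the −y side, so B = (0.000, -18.80). The virtual corner opposite H is at (-37.20, -18.80). The tangent condition forces EP to be normal to GP and since A1 is tangent to KB there, EK ⟂ KB, with radius 6.8, so the center E sits 6.8 in from both sides at E = (-30.40, -12.00). That places the tangent points at P = (-37.20, -12.00) on GP and K = (-30.40, -18.80) on KB. Then |HP| = |P − H| = 39.09.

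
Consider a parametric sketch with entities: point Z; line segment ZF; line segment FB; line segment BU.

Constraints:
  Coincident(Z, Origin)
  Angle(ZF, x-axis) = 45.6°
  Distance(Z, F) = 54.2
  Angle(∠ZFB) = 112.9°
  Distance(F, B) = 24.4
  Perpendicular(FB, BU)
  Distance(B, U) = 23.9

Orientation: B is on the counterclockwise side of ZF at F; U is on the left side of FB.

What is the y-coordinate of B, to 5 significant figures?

61.234

Z is at the origin; ZF runs at 45.6° with length 54.2, so F = 54.2·(cos 45.6°, sin 45.6°) = (37.922, 38.724). ∠ZFB = 112.9°, so FB runs at 45.6° + (180° − 112.9°) = 112.70° from the x-axis; with |FB| = 24.4, B = F + 24.4·(cos 112.70°, sin 112.70°) = (28.506, 61.234). So B.y = 61.234.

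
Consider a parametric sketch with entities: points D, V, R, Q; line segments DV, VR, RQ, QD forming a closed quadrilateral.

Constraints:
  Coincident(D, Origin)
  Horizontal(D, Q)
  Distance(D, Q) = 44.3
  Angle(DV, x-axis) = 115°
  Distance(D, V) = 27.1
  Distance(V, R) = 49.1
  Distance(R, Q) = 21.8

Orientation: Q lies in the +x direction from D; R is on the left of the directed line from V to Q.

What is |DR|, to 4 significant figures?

42.84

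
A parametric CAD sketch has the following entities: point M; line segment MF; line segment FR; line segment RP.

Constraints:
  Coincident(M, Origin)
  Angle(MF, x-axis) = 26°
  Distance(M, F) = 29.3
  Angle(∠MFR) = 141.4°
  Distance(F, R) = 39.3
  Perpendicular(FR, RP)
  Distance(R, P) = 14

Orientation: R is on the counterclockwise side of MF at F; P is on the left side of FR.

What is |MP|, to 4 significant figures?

62.35

M is at the origin; MF runs at 26.0° with length 29.3, so F = 29.3·(cos 26.0°, sin 26.0°) = (26.33, 12.84). ∠MFR = 141.4°, so FR runs at 26.0° + (180° − 141.4°) = 64.60° from the x-axis; with |FR| = 39.3, R = F + 39.3·(cos 64.60°, sin 64.60°) = (43.19, 48.35). FR ⟂ RP; with |RP| = 14.0 on the left of FR, P = R + 14.0·(-0.9033, 0.4289) = (30.55, 54.35). Then |MP| = |P − M| = 62.35.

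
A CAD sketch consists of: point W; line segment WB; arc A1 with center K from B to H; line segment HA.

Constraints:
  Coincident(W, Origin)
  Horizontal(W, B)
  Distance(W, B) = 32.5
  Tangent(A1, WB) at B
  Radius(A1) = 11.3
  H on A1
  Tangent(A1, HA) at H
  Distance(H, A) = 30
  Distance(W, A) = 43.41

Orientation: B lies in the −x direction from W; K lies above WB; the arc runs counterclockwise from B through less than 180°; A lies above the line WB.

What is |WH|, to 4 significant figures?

23.48

Checks: W.y = 0.00, B.y = 0.00 ✓; ∠(KB, BW) = 90.00° ✓; |KB| = 11.30 ✓; |KH| = 11.30 ✓; ∠(KH, HA) = 90.00° ✓; |HA| = 30.00 ✓; |WA| = 43.41 ✓.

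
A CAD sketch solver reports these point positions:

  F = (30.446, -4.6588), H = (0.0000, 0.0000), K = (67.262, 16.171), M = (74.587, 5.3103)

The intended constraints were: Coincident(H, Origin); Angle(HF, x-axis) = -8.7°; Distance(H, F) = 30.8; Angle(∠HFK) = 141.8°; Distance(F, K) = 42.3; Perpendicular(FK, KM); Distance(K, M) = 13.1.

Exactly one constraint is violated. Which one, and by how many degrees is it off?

Perpendicular(FK, KM) — off by 4.50°.

H = (0.00, 0.00) ✓; HF at -8.700° ✓; |HF| = 30.80 ✓; ∠HFK = 141.8° ✓; |FK| = 42.30 ✓; ∠(FK, KM) = 85.50° ✗; |KM| = 13.10 ✓.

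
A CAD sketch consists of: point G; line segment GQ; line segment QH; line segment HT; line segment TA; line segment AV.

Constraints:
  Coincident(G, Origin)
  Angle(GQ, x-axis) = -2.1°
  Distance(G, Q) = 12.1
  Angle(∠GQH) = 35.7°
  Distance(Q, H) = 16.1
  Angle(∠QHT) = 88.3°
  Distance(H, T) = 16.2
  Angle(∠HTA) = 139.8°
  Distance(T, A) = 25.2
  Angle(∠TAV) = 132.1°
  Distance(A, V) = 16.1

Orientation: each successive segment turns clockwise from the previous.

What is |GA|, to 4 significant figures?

29.99

G is at the origin; GQ runs at -2.1° with length 12.1, so Q = (12.09, -0.4434). ∠GQH = 35.7° gives QH at -146.4° from the x-axis; with |QH| = 16.1, H = (-1.318, -9.353). ∠QHT = 88.3° gives HT at 121.9° from the x-axis; with |HT| = 16.2, T = (-9.879, 4.400). ∠HTA = 139.8° gives TA at 81.70° from the x-axis; with |TA| = 25.2, A = (-6.241, 29.34). Then |GA| = |A − G| = 29.99.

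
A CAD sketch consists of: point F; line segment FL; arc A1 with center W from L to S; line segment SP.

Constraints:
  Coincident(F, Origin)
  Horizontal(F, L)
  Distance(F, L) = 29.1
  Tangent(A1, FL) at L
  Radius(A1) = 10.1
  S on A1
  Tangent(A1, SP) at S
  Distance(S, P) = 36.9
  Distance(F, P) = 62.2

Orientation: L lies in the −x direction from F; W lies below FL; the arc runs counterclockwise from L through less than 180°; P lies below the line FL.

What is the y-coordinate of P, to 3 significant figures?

-46.3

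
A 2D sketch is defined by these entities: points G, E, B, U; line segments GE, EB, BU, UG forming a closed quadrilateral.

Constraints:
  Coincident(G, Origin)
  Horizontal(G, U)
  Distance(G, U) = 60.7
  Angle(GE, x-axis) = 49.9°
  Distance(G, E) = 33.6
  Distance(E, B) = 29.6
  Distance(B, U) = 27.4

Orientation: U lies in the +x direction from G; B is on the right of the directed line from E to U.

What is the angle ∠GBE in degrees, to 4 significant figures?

64.16°

Checks: |EB| = 29.60 ✓; |BU| = 27.40 ✓.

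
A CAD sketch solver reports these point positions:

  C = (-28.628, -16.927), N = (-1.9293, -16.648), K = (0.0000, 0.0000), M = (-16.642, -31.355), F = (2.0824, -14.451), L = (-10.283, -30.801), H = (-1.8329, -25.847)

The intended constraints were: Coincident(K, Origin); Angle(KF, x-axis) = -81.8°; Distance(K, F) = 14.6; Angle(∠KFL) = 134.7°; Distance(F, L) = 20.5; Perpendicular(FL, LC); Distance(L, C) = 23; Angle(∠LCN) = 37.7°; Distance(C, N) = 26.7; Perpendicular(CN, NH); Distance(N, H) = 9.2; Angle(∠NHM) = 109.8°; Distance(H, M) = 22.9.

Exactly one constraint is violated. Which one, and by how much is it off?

Distance(H, M) = 22.9 — off by 7.10.

K = (0.00, 0.00) ✓; KF at -81.80° ✓; |KF| = 14.60 ✓; ∠KFL = 134.7° ✓; |FL| = 20.50 ✓; ∠(FL, LC) = 90.00° ✓; |LC| = 23.00 ✓; ∠LCN = 37.70° ✓; |CN| = 26.70 ✓; ∠(CN, NH) = 90.00° ✓; |NH| = 9.200 ✓; ∠NHM = 109.8° ✓; |HM| = 15.80 ✗.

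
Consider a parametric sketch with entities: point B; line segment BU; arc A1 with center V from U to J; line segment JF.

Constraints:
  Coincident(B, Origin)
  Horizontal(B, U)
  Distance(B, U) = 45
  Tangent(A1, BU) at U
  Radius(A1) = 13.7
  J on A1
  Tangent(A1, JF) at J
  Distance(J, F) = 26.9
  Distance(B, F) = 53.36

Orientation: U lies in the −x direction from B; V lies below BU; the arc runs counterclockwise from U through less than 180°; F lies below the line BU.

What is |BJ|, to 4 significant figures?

59.05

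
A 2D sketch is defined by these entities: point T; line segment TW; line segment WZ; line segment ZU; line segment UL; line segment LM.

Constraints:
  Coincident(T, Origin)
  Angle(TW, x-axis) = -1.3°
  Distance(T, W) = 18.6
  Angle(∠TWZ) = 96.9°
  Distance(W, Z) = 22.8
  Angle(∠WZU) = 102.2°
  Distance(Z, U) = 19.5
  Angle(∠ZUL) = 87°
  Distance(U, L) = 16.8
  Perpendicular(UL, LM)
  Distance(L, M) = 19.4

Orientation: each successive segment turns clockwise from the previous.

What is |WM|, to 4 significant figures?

7.687

T is at the origin; TW runs at -1.3° with length 18.6, so W = (18.60, -0.4220). ∠TWZ = 96.9° gives WZ at -84.40° from the x-axis; with |WZ| = 22.8, Z = (20.82, -23.11). ∠WZU = 102.2° gives ZU at -162.2° from the x-axis; with |ZU| = 19.5, U = (2.254, -29.07). ∠ZUL = 87.0° gives UL at 104.8° from the x-axis; with |UL| = 16.8, L = (-2.038, -12.83). The perpendicularity gives LM at right angles to UL, so LM runs at 14.80°; with |LM| = 19.4, M = (16.72, -7.876). Then |WM| = |M − W| = 7.687.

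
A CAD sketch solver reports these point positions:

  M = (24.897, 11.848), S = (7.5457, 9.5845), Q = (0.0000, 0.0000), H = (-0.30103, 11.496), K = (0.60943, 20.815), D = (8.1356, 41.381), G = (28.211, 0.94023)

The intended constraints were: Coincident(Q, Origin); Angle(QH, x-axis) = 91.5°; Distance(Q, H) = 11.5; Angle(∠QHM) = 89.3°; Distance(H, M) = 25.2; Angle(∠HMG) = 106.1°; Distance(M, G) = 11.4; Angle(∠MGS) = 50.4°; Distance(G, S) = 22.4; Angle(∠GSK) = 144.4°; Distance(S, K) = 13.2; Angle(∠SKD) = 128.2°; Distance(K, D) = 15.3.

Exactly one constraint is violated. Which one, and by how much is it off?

Distance(K, D) = 15.3 — off by 6.60.

Q = (0.00, 0.00) ✓; QH at 91.50° ✓; |QH| = 11.50 ✓; ∠QHM = 89.30° ✓; |HM| = 25.20 ✓; ∠HMG = 106.1° ✓; |MG| = 11.40 ✓; ∠MGS = 50.40° ✓; |GS| = 22.40 ✓; ∠GSK = 144.4° ✓; |SK| = 13.20 ✓; ∠SKD = 128.2° ✓; |KD| = 21.90 ✗.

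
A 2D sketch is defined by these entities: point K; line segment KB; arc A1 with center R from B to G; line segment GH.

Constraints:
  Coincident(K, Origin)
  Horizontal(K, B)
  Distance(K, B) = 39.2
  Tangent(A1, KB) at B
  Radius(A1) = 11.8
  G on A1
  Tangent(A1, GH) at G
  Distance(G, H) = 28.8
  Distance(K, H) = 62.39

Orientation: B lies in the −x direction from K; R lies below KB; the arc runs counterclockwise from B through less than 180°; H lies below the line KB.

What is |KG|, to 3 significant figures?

52.7

K is at the origin; KB is horizontal with |KB| = 39.2 and B on the −x side, so B = (-39.2, 0.00). Tangency of A1 to KB means the radius RB is perpendicular to KB, so R = B + (0, -11.8) = (-39.2, -11.8). Since RG ⟂ GH (tangency), |RH| = √(11.8² + 28.8²) = 31.1 regardless of where G sits on A1. So H lies on both circle(K, 62.39) and circle(R, 31.1); the below-KB intersection is H = (-46.0, -42.2). G is the foot of the tangent from H: G = (-50.8, -13.8).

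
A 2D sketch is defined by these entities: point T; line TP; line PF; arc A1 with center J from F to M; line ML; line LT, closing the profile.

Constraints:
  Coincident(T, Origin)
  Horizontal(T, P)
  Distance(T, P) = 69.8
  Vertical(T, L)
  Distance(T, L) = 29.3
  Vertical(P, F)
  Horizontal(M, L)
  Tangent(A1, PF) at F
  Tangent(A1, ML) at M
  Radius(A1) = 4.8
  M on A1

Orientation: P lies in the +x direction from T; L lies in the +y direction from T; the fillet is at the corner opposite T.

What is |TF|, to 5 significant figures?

73.975

T is at the origin; TP is horizontal with |TP| = 69.8 and P on the +x side, so P = (69.800, 0.0000). T and L share the same x with |TL| = 29.3 and L on the +y side, so L = (0.0000, 29.300). The virtual corner opposite T is at (69.800, 29.300). The tangent condition forces JF to be normal to PF and A1 meets ML tangentially, so JM is at right angles to ML, with radius 4.8, so the center J sits 4.8 in from both sides at J = (65.000, 24.500). That places the tangent points at F = (69.800, 24.500) on PF and M = (65.000, 29.300) on ML. Then |TF| = |F − T| = 73.975.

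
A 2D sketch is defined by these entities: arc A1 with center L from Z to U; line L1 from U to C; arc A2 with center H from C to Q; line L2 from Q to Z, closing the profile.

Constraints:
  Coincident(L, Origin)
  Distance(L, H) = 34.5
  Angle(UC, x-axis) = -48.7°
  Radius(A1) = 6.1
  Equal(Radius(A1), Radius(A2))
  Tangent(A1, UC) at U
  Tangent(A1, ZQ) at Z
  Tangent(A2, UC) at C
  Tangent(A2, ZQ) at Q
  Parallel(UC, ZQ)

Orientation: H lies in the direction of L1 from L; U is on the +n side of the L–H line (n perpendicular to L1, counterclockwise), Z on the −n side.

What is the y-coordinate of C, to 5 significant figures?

-21.893

The slot axis is L1's direction at -48.7°, so u = (cos -48.7°, sin -48.7°) = (0.66000, -0.75126) and n = (−sin -48.7°, cos -48.7°) = (0.75126, 0.66000). L is at the origin and H lies 34.5 along u from L, so H = 34.5·u = (22.770, -25.919). Tangency of A1 to both parallel lines with radius 6.1 puts U and Z at L ± 6.1·n: U = (4.5827, 4.0260), Z = (-4.5827, -4.0260). Equal radii place C and Q the same way about H: C = H + 6.1·n = (27.353, -21.893), Q = H − 6.1·n = (18.187, -29.945). So C.y = -21.893.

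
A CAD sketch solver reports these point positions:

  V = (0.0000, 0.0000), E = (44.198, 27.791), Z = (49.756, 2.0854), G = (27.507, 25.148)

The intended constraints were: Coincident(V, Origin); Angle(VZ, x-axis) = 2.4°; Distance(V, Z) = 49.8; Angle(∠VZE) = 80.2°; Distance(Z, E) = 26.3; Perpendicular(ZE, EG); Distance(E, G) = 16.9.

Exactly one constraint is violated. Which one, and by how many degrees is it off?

Perpendicular(ZE, EG) — off by 3.20°.

V = (0.00, 0.00) ✓; VZ at 2.400° ✓; |VZ| = 49.80 ✓; ∠VZE = 80.20° ✓; |ZE| = 26.30 ✓; ∠(ZE, EG) = 86.80° ✗; |EG| = 16.90 ✓.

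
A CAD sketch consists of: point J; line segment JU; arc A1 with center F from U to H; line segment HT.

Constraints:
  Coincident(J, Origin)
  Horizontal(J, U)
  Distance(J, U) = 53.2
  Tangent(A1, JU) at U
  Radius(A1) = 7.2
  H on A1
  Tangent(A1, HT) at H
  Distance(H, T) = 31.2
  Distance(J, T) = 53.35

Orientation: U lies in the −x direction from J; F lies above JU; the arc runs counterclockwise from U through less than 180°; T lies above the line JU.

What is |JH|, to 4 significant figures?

46.52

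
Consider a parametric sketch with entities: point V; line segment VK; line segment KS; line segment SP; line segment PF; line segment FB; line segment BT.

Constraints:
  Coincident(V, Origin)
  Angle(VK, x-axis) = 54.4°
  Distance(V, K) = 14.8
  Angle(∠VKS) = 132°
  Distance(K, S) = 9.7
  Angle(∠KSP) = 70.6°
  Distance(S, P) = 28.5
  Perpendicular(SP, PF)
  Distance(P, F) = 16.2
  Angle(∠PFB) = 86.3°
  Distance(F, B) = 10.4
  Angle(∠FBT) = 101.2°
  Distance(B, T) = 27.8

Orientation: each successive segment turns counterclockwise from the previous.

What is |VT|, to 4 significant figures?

26.98

V is at the origin; VK runs at 54.4° with length 14.8, so K = (8.615, 12.03). ∠VKS = 132.0° gives KS at 102.4° from the x-axis; with |KS| = 9.7, S = (6.532, 21.51). ∠KSP = 70.6° gives SP at -148.2° from the x-axis; with |SP| = 28.5, P = (-17.69, 6.489). SP is perpendicular to PF, so PF runs at -58.20°; with |PF| = 16.2, F = (-9.153, -7.279). ∠PFB = 86.3° gives FB at 35.50° from the x-axis; with |FB| = 10.4, B = (-0.6860, -1.240). ∠FBT = 101.2° gives BT at 114.3° from the x-axis; with |BT| = 27.8, T = (-12.13, 24.10). Then |VT| = |T − V| = 26.98.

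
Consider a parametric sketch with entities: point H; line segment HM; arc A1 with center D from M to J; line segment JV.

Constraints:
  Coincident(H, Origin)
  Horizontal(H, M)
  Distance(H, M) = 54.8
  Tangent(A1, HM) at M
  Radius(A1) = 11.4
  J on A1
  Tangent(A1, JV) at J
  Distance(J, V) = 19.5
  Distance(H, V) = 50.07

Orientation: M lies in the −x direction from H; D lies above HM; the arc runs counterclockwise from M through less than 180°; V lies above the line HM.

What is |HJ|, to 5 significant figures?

44.602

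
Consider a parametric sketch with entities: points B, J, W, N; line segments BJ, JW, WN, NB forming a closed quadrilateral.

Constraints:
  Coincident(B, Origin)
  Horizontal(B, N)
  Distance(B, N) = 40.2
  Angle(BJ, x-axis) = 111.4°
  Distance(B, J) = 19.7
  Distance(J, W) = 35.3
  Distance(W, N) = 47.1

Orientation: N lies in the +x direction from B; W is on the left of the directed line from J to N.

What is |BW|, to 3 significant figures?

46.1

Checks: |JW| = 35.30 ✓; |WN| = 47.10 ✓.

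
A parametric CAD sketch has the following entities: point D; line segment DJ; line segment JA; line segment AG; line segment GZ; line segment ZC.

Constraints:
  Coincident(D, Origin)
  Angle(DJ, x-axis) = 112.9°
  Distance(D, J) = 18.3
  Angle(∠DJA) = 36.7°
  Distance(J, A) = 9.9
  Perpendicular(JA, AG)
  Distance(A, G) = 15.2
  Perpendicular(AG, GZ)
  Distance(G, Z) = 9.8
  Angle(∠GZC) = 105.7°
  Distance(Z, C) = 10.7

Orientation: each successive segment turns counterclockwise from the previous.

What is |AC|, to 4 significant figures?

13.61

AG ⟂ GZ, so GZ runs at 76.20°; with |GZ| = 9.8, Z = (7.616, 13.13). ∠GZC = 105.7° gives ZC at 150.5° from the x-axis; with |ZC| = 10.7, C = (-1.696, 18.40). Then |AC| = |C − A| = 13.61.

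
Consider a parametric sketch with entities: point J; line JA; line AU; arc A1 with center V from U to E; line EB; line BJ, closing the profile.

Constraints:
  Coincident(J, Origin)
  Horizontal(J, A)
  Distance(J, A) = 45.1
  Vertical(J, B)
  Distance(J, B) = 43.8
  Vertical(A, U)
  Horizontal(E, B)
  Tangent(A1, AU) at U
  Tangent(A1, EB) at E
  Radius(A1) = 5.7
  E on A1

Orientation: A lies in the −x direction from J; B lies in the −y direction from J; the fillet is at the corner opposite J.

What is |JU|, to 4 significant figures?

59.04

J is at the origin; JA is horizontal with |JA| = 45.1 and A on the −x side, so A = (-45.10, 0.000). J and B share the same x with |JB| = 43.8 and B on the −y side, so B = (0.000, -43.80). The virtual corner opposite J is at (-45.10, -43.80). A1 meets AU tangentially, so VU is at right angles to AU and since A1 is tangent to EB there, VE ⟂ EB, with radius 5.7, so the center V sits 5.7 in from both sides at V = (-39.40, -38.10). That places the tangent points at U = (-45.10, -38.10) on AU and E = (-39.40, -43.80) on EB. Then |JU| = |U − J| = 59.04.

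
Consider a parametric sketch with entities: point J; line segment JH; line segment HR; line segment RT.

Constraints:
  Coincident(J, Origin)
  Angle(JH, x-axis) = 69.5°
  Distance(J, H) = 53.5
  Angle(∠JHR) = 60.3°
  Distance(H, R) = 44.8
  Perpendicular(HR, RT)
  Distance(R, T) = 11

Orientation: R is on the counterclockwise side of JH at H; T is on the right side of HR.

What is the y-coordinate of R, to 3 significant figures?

42.9

J is at the origin; JH runs at 69.5° with length 53.5, so H = 53.5·(cos 69.5°, sin 69.5°) = (18.7, 50.1). ∠JHR = 60.3°, so HR runs at 69.5° + (180° − 60.3°) = 189° from the x-axis; with |HR| = 44.8, R = H + 44.8·(cos 189°, sin 189°) = (-25.5, 42.9). So R.y = 42.9.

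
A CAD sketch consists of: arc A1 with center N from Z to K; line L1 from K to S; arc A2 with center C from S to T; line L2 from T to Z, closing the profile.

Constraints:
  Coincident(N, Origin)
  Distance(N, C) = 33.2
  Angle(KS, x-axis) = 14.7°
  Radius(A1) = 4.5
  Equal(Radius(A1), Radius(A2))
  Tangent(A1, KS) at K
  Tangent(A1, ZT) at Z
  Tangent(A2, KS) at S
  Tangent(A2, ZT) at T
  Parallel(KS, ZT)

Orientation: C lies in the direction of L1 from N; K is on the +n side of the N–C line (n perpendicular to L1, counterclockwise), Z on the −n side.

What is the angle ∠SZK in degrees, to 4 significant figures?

74.83°

The slot axis is L1's direction at 14.7°, so u = (cos 14.7°, sin 14.7°) = (0.9673, 0.2538) and n = (−sin 14.7°, cos 14.7°) = (-0.2538, 0.9673). N is at the origin and C lies 33.2 along u from N, so C = 33.2·u = (32.11, 8.425). Tangency of A1 to both parallel lines with radius 4.5 puts K and Z at N ± 4.5·n: K = (-1.142, 4.353), Z = (1.142, -4.353). Equal radii place S and T the same way about C: S = C + 4.5·n = (30.97, 12.78), T = C − 4.5·n = (33.26, 4.072). Then cos ∠SZK = ZS·ZK / (|ZS||ZK|), giving 74.83°.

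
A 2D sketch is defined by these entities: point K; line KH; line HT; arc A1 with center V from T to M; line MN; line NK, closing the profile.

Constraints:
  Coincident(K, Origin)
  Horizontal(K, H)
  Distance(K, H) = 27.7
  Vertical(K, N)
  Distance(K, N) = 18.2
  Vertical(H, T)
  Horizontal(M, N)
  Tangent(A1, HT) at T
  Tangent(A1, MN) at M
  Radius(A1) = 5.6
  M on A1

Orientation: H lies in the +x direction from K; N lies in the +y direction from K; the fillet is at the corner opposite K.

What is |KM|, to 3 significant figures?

28.6

The virtual corner opposite K is at (27.7, 18.2). A1 meets HT tangentially, so VT is at right angles to HT and since A1 is tangent to MN there, VM ⟂ MN, with radius 5.6, so the center V sits 5.6 in from both sides at V = (22.1, 12.6). That places the tangent points at T = (27.7, 12.6) on HT and M = (22.1, 18.2) on MN. Then |KM| = |M − K| = 28.6.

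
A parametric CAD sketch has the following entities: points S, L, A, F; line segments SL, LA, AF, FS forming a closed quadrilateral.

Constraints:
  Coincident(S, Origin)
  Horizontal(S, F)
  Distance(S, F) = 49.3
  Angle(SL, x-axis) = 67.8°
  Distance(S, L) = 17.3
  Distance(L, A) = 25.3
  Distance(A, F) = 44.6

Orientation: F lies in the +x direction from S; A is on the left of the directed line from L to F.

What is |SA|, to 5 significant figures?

42.153

S is at the origin; SF is horizontal with |SF| = 49.3 and F in +x, so F = (49.3, 0). SL runs at 67.8° with |SL| = 17.3, so L = (6.5366, 16.018). A is determined by |LA| = 25.3 and |AF| = 44.6 together: it lies at the intersection of circle(L, 25.3) and circle(F, 44.6). With |LF| = 45.665, the foot of the radical line on LF is 8.0609 from L and the perpendicular offset is √(25.3² − 8.0609²) = 23.981. Taking the left-of-LF solution: A = (22.497, 35.648).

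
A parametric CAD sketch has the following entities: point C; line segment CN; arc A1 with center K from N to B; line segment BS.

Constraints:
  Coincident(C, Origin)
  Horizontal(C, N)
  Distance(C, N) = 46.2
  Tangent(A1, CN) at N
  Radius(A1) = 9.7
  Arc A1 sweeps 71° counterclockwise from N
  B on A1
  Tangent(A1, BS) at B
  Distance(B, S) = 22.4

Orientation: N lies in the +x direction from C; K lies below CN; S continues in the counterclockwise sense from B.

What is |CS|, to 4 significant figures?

40.65

On A1, N sits at bearing 90° from K; a 71° counterclockwise sweep puts B at bearing 161°, so B = K + 9.7·(cos 161°, sin 161°) = (37.03, -6.542). Tangency of A1 to BS means the radius KB is perpendicular to BS, so BS runs along (−sin 161°, cos 161°); with |BS| = 22.4, S = (29.74, -27.72). Then |CS| = |S − C| = 40.65.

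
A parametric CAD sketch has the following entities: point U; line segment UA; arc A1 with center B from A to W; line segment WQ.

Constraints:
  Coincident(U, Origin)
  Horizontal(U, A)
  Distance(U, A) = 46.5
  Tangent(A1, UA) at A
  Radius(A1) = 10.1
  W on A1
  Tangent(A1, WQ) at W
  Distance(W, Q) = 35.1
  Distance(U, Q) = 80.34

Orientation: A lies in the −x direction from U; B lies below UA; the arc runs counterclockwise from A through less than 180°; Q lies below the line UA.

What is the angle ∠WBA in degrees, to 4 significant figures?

63.05°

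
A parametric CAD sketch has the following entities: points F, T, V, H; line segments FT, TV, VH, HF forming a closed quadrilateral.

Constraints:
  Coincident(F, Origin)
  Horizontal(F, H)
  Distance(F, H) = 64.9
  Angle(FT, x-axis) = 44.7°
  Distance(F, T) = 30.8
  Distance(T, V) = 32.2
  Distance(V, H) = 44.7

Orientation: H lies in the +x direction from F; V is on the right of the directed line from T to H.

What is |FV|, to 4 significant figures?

23.90

F is at the origin; FH is horizontal with |FH| = 64.9 and H in +x, so H = (64.9, 0). FT runs at 44.7° with |FT| = 30.8, so T = (21.89, 21.66). V is determined by |TV| = 32.2 and |VH| = 44.7 together: it lies at the intersection of circle(T, 32.2) and circle(H, 44.7). With |TH| = 48.16, the foot of the radical line on TH is 14.10 from T and the perpendicular offset is √(32.2² − 14.10²) = 28.95. Taking the right-of-TH solution: V = (21.46, -10.53).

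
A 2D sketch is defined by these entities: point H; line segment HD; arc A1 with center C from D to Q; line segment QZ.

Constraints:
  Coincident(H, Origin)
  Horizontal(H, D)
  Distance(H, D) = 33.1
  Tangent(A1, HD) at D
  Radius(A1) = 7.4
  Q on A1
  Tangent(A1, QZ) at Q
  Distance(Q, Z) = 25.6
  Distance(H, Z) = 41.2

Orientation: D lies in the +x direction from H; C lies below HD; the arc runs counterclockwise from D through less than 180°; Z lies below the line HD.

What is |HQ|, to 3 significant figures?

26.7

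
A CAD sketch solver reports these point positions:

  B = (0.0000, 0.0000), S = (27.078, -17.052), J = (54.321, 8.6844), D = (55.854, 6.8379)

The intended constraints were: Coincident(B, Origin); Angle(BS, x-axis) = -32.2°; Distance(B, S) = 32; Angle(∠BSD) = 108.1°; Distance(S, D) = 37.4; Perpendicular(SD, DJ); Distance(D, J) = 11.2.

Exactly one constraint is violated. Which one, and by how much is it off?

Distance(D, J) = 11.2 — off by 8.80.

B = (0.00, 0.00) ✓; BS at -32.20° ✓; |BS| = 32.00 ✓; ∠BSD = 108.1° ✓; |SD| = 37.40 ✓; ∠(SD, DJ) = 90.00° ✓; |DJ| = 2.400 ✗.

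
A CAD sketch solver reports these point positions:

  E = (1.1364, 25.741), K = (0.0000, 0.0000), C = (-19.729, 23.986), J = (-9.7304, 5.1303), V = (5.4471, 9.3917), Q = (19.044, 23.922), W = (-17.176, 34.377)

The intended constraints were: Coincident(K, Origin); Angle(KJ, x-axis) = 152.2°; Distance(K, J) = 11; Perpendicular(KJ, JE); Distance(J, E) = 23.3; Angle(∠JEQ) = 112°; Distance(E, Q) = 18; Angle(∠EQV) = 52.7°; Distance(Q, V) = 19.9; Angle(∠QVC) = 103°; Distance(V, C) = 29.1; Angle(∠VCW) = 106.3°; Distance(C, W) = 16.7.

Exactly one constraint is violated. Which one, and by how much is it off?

Distance(C, W) = 16.7 — off by 6.00.

K = (0.00, 0.00) ✓; KJ at 152.2° ✓; |KJ| = 11.00 ✓; ∠(KJ, JE) = 90.00° ✓; |JE| = 23.30 ✓; ∠JEQ = 112.0° ✓; |EQ| = 18.00 ✓; ∠EQV = 52.70° ✓; |QV| = 19.90 ✓; ∠QVC = 103.0° ✓; |VC| = 29.10 ✓; ∠VCW = 106.3° ✓; |CW| = 10.70 ✗.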